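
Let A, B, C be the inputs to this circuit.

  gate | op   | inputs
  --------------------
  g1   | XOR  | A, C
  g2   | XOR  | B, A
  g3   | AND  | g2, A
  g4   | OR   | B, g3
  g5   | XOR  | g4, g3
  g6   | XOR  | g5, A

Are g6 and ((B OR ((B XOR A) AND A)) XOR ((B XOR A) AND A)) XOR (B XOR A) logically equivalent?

No

g2 = B XOR A
g3 = g2 AND A = (B XOR A) AND A
g4 = B OR g3 = B OR ((B XOR A) AND A)
g5 = g4 XOR g3 = (B OR ((B XOR A) AND A)) XOR ((B XOR A) AND A)
g6 = g5 XOR A = ((B OR ((B XOR A) AND A)) XOR ((B XOR A) AND A)) XOR A
At A=0, B=1, C=0: circuit gives 1, formula gives 0.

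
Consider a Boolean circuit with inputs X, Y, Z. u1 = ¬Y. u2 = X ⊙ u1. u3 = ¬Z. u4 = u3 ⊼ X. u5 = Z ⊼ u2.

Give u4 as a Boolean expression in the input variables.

u3 = ¬Z
u4 = u3 ⊼ X = ¬Z ⊼ X

¬Z ⊼ X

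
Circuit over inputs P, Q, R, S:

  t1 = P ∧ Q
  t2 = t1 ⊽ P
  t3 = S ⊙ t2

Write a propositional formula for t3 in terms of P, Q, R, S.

t1 = P ∧ Q
t2 = t1 ⊽ P = (P ∧ Q) ⊽ P
t3 = S ⊙ t2 = S ⊙ ((P ∧ Q) ⊽ P)

S ⊙ ((P ∧ Q) ⊽ P)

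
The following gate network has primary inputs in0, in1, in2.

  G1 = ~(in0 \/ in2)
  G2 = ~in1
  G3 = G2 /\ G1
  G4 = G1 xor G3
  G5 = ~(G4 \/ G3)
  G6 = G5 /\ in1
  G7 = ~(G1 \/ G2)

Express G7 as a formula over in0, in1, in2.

G1 = ~(in0 \/ in2)
G2 = ~in1
G7 = ~(G1 \/ G2) = ~((~(in0 \/ in2)) \/ ~in1)

~((~(in0 \/ in2)) \/ ~in1)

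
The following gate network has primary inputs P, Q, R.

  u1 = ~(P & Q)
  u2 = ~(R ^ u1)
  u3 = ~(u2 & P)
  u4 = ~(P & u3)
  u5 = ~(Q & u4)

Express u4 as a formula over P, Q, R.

~(P & (~((~(R ^ (~(P & Q)))) & P)))

u1 = ~(P & Q)
u2 = ~(R ^ u1) = ~(R ^ (~(P & Q)))
u3 = ~(u2 & P) = ~((~(R ^ (~(P & Q)))) & P)
u4 = ~(P & u3) = ~(P & (~((~(R ^ (~(P & Q)))) & P)))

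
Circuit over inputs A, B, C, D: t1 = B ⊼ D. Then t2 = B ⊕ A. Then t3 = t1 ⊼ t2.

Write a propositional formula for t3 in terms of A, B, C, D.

t1 = B ⊼ D
t2 = B ⊕ A
t3 = t1 ⊼ t2 = (B ⊼ D) ⊼ (B ⊕ A)

(B ⊼ D) ⊼ (B ⊕ A)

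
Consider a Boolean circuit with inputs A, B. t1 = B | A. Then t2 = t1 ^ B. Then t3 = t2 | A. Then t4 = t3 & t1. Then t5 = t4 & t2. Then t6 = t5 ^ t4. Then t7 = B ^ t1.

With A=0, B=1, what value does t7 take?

t1 = 1 | 0 = 1
t7 = 1 ^ 1 = 0

0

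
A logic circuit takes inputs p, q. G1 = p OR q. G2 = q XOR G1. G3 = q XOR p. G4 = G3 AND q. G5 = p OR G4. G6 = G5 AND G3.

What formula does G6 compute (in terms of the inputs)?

G3 = q XOR p
G4 = G3 AND q = (q XOR p) AND q
G5 = p OR G4 = p OR ((q XOR p) AND q)
G6 = G5 AND G3 = (p OR ((q XOR p) AND q)) AND (q XOR p)

(p OR ((q XOR p) AND q)) AND (q XOR p)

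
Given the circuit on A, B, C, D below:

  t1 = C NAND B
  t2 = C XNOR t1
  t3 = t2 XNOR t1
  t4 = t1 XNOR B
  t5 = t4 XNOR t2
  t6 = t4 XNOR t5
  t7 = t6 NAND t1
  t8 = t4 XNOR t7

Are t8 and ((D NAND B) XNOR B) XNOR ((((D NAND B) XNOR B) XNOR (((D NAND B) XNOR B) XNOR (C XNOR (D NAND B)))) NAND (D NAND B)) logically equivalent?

No

t1 = C NAND B
t2 = C XNOR t1 = C XNOR (C NAND B)
t4 = t1 XNOR B = (C NAND B) XNOR B
t5 = t4 XNOR t2 = ((C NAND B) XNOR B) XNOR (C XNOR (C NAND B))
t6 = t4 XNOR t5 = ((C NAND B) XNOR B) XNOR (((C NAND B) XNOR B) XNOR (C XNOR (C NAND B)))
t7 = t6 NAND t1 = (((C NAND B) XNOR B) XNOR (((C NAND B) XNOR B) XNOR (C XNOR (C NAND B)))) NAND (C NAND B)
t8 = t4 XNOR t7 = ((C NAND B) XNOR B) XNOR ((((C NAND B) XNOR B) XNOR (((C NAND B) XNOR B) XNOR (C XNOR (C NAND B)))) NAND (C NAND B))
At A=0, B=1, C=0, D=1: circuit gives 1, formula gives 0.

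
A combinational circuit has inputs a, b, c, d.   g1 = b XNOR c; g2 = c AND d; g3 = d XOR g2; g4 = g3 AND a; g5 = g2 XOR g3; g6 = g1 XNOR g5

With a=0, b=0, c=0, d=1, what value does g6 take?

1

g1 = 0 XNOR 0 = 1
g2 = 0 AND 1 = 0
g3 = 1 XOR 0 = 1
g5 = 0 XOR 1 = 1
g6 = 1 XNOR 1 = 1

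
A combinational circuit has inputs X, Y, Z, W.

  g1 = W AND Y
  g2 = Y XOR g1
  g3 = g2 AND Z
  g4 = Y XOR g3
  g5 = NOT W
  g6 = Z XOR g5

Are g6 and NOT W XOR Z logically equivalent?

g5 = NOT W
g6 = Z XOR g5 = Z XOR NOT W
At X=0, Y=0, Z=0, W=1: circuit gives 0, formula gives 0.
At X=0, Y=0, Z=0, W=0: circuit gives 1, formula gives 1.
Agrees on all 16 inputs.

Yes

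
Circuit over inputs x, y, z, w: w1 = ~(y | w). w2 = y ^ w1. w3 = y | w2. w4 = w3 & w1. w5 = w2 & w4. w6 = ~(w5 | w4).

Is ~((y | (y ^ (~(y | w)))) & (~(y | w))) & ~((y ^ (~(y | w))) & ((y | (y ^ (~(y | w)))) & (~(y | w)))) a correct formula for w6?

w1 = ~(y | w)
w2 = y ^ w1 = y ^ (~(y | w))
w3 = y | w2 = y | (y ^ (~(y | w)))
w4 = w3 & w1 = (y | (y ^ (~(y | w)))) & (~(y | w))
w5 = w2 & w4 = (y ^ (~(y | w))) & ((y | (y ^ (~(y | w)))) & (~(y | w)))
w6 = ~(w5 | w4) = ~(((y ^ (~(y | w))) & ((y | (y ^ (~(y | w)))) & (~(y | w)))) | ((y | (y ^ (~(y | w)))) & (~(y | w))))
At x=0, y=0, z=0, w=0: circuit gives 0, formula gives 0.
At x=0, y=0, z=0, w=1: circuit gives 1, formula gives 1.
Agrees on all 16 inputs.

Yes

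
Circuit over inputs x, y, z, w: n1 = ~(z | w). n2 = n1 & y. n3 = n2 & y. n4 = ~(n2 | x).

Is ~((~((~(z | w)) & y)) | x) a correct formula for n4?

n1 = ~(z | w)
n2 = n1 & y = (~(z | w)) & y
n4 = ~(n2 | x) = ~(((~(z | w)) & y) | x)
At x=0, y=0, z=0, w=0: circuit gives 1, formula gives 0.

No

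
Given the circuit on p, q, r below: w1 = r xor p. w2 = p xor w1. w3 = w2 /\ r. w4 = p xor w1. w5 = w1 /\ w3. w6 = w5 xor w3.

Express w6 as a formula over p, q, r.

w1 = r xor p
w2 = p xor w1 = p xor (r xor p)
w3 = w2 /\ r = (p xor (r xor p)) /\ r
w5 = w1 /\ w3 = (r xor p) /\ ((p xor (r xor p)) /\ r)
w6 = w5 xor w3 = ((r xor p) /\ ((p xor (r xor p)) /\ r)) xor ((p xor (r xor p)) /\ r)

((r xor p) /\ ((p xor (r xor p)) /\ r)) xor ((p xor (r xor p)) /\ r)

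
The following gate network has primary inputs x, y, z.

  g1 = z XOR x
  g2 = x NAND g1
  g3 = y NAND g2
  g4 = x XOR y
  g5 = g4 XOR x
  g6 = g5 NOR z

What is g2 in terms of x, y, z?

g1 = z XOR x
g2 = x NAND g1 = x NAND (z XOR x)

x NAND (z XOR x)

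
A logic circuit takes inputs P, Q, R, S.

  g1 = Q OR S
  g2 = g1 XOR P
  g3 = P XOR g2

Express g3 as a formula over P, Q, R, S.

g1 = Q OR S
g2 = g1 XOR P = (Q OR S) XOR P
g3 = P XOR g2 = P XOR ((Q OR S) XOR P)

P XOR ((Q OR S) XOR P)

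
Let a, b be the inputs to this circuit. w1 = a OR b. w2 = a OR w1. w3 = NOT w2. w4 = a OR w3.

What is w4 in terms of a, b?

w1 = a OR b
w2 = a OR w1 = a OR (a OR b)
w3 = NOT w2 = NOT (a OR (a OR b))
w4 = a OR w3 = a OR NOT (a OR (a OR b))

a OR NOT (a OR (a OR b))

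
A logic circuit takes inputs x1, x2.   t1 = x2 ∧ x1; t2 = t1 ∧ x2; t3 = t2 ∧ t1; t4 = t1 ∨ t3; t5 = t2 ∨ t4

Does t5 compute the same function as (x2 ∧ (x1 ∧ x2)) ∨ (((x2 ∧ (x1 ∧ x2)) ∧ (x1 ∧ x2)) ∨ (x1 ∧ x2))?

Yes

t1 = x2 ∧ x1
t2 = t1 ∧ x2 = (x2 ∧ x1) ∧ x2
t3 = t2 ∧ t1 = ((x2 ∧ x1) ∧ x2) ∧ (x2 ∧ x1)
t4 = t1 ∨ t3 = (x2 ∧ x1) ∨ (((x2 ∧ x1) ∧ x2) ∧ (x2 ∧ x1))
t5 = t2 ∨ t4 = ((x2 ∧ x1) ∧ x2) ∨ ((x2 ∧ x1) ∨ (((x2 ∧ x1) ∧ x2) ∧ (x2 ∧ x1)))
At x1=0, x2=0: circuit gives 0, formula gives 0.
At x1=1, x2=1: circuit gives 1, formula gives 1.
Agrees on all 4 inputs.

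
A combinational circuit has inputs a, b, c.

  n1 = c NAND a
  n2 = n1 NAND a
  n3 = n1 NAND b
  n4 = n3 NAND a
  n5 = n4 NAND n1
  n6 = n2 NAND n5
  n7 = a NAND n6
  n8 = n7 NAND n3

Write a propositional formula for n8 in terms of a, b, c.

n1 = c NAND a
n2 = n1 NAND a = (c NAND a) NAND a
n3 = n1 NAND b = (c NAND a) NAND b
n4 = n3 NAND a = ((c NAND a) NAND b) NAND a
n5 = n4 NAND n1 = (((c NAND a) NAND b) NAND a) NAND (c NAND a)
n6 = n2 NAND n5 = ((c NAND a) NAND a) NAND ((((c NAND a) NAND b) NAND a) NAND (c NAND a))
n7 = a NAND n6 = a NAND (((c NAND a) NAND a) NAND ((((c NAND a) NAND b) NAND a) NAND (c NAND a)))
n8 = n7 NAND n3 = (a NAND (((c NAND a) NAND a) NAND ((((c NAND a) NAND b) NAND a) NAND (c NAND a)))) NAND ((c NAND a) NAND b)

(a NAND (((c NAND a) NAND a) NAND ((((c NAND a) NAND b) NAND a) NAND (c NAND a)))) NAND ((c NAND a) NAND b)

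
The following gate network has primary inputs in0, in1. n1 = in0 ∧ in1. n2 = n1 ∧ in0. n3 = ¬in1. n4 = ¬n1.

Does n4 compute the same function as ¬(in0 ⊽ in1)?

No

n1 = in0 ∧ in1
n4 = ¬n1 = ¬(in0 ∧ in1)
At in0=0, in1=0: circuit gives 1, formula gives 0.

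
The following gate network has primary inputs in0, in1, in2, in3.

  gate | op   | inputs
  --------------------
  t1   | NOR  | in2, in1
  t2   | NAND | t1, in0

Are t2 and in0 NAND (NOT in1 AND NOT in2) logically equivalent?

t1 = in2 NOR in1
t2 = t1 NAND in0 = (in2 NOR in1) NAND in0
At in0=1, in1=0, in2=0, in3=0: circuit gives 0, formula gives 0.
At in0=0, in1=0, in2=0, in3=0: circuit gives 1, formula gives 1.
Agrees on all 16 inputs.

Yes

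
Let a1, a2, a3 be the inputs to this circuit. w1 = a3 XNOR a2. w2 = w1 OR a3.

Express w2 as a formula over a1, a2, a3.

(a3 XNOR a2) OR a3

w1 = a3 XNOR a2
w2 = w1 OR a3 = (a3 XNOR a2) OR a3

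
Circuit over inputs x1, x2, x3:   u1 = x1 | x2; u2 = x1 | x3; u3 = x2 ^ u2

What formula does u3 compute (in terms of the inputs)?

x2 ^ (x1 | x3)

u2 = x1 | x3
u3 = x2 ^ u2 = x2 ^ (x1 | x3)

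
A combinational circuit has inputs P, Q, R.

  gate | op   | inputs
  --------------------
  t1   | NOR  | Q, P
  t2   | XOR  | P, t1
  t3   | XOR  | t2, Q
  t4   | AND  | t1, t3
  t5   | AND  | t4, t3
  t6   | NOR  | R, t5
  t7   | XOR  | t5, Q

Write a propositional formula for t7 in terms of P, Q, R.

t1 = Q NOR P
t2 = P XOR t1 = P XOR (Q NOR P)
t3 = t2 XOR Q = (P XOR (Q NOR P)) XOR Q
t4 = t1 AND t3 = (Q NOR P) AND ((P XOR (Q NOR P)) XOR Q)
t5 = t4 AND t3 = ((Q NOR P) AND ((P XOR (Q NOR P)) XOR Q)) AND ((P XOR (Q NOR P)) XOR Q)
t7 = t5 XOR Q = (((Q NOR P) AND ((P XOR (Q NOR P)) XOR Q)) AND ((P XOR (Q NOR P)) XOR Q)) XOR Q

(((Q NOR P) AND ((P XOR (Q NOR P)) XOR Q)) AND ((P XOR (Q NOR P)) XOR Q)) XOR Q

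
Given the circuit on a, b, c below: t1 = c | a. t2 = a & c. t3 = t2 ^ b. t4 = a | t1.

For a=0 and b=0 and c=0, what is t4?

t1 = 0 | 0 = 0
t4 = 0 | 0 = 0

0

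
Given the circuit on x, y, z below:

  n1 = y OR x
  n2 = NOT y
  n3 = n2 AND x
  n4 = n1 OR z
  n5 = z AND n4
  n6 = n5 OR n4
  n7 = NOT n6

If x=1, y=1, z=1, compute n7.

0

n1 = 1 OR 1 = 1
n4 = 1 OR 1 = 1
n5 = 1 AND 1 = 1
n6 = 1 OR 1 = 1
n7 = NOT 1 = 0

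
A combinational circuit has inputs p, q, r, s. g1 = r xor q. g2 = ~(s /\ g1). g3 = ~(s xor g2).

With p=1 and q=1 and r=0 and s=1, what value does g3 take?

0

g1 = 0 xor 1 = 1
g2 = ~(1 /\ 1) = 0
g3 = ~(1 xor 0) = 0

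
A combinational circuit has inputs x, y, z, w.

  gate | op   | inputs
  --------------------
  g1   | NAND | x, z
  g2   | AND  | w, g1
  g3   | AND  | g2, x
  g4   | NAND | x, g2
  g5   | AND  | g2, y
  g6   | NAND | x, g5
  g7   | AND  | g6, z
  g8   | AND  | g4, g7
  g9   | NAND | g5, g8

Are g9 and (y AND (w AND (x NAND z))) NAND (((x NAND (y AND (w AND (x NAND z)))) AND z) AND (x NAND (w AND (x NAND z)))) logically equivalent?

g1 = x NAND z
g2 = w AND g1 = w AND (x NAND z)
g4 = x NAND g2 = x NAND (w AND (x NAND z))
g5 = g2 AND y = (w AND (x NAND z)) AND y
g6 = x NAND g5 = x NAND ((w AND (x NAND z)) AND y)
g7 = g6 AND z = (x NAND ((w AND (x NAND z)) AND y)) AND z
g8 = g4 AND g7 = (x NAND (w AND (x NAND z))) AND ((x NAND ((w AND (x NAND z)) AND y)) AND z)
g9 = g5 NAND g8 = ((w AND (x NAND z)) AND y) NAND ((x NAND (w AND (x NAND z))) AND ((x NAND ((w AND (x NAND z)) AND y)) AND z))
At x=0, y=1, z=1, w=1: circuit gives 0, formula gives 0.
At x=0, y=0, z=0, w=0: circuit gives 1, formula gives 1.
Agrees on all 16 inputs.

Yes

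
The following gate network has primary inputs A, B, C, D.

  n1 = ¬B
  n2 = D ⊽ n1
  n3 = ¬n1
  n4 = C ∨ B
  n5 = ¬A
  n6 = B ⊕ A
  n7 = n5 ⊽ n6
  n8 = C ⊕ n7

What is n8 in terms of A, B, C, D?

C ⊕ (¬A ⊽ (B ⊕ A))

n5 = ¬A
n6 = B ⊕ A
n7 = n5 ⊽ n6 = ¬A ⊽ (B ⊕ A)
n8 = C ⊕ n7 = C ⊕ (¬A ⊽ (B ⊕ A))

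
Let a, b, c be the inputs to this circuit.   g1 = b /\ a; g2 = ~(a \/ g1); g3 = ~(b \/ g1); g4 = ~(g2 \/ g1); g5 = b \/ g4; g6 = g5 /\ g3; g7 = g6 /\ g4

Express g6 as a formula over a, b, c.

g1 = b /\ a
g2 = ~(a \/ g1) = ~(a \/ (b /\ a))
g3 = ~(b \/ g1) = ~(b \/ (b /\ a))
g4 = ~(g2 \/ g1) = ~((~(a \/ (b /\ a))) \/ (b /\ a))
g5 = b \/ g4 = b \/ (~((~(a \/ (b /\ a))) \/ (b /\ a)))
g6 = g5 /\ g3 = (b \/ (~((~(a \/ (b /\ a))) \/ (b /\ a)))) /\ (~(b \/ (b /\ a)))

(b \/ (~((~(a \/ (b /\ a))) \/ (b /\ a)))) /\ (~(b \/ (b /\ a)))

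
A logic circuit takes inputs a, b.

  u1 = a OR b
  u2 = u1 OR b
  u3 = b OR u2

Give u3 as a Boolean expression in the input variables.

b OR ((a OR b) OR b)

u1 = a OR b
u2 = u1 OR b = (a OR b) OR b
u3 = b OR u2 = b OR ((a OR b) OR b)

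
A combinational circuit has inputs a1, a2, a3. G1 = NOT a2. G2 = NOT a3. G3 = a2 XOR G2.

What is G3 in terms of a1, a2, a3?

a2 XOR NOT a3

G2 = NOT a3
G3 = a2 XOR G2 = a2 XOR NOT a3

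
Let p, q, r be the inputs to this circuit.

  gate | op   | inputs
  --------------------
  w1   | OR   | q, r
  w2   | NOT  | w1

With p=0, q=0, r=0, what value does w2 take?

1

w1 = 0 OR 0 = 0
w2 = NOT 0 = 1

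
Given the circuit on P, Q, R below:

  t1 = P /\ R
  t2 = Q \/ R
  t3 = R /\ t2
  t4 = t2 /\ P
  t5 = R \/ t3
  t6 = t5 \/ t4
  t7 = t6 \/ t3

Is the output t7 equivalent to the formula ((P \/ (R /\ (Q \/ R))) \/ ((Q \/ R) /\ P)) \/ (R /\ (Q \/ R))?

No

t2 = Q \/ R
t3 = R /\ t2 = R /\ (Q \/ R)
t4 = t2 /\ P = (Q \/ R) /\ P
t5 = R \/ t3 = R \/ (R /\ (Q \/ R))
t6 = t5 \/ t4 = (R \/ (R /\ (Q \/ R))) \/ ((Q \/ R) /\ P)
t7 = t6 \/ t3 = ((R \/ (R /\ (Q \/ R))) \/ ((Q \/ R) /\ P)) \/ (R /\ (Q \/ R))
At P=1, Q=0, R=0: circuit gives 0, formula gives 1.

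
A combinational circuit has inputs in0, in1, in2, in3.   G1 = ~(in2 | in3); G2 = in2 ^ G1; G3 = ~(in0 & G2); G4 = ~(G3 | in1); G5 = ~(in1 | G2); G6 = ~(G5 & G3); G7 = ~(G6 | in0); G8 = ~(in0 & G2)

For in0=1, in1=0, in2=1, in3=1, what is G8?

0

G1 = ~(1 | 1) = 0
G2 = 1 ^ 0 = 1
G8 = ~(1 & 1) = 0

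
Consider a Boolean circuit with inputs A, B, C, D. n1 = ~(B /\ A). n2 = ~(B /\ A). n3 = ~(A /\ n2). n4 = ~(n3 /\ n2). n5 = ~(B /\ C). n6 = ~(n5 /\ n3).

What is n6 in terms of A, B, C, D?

~((~(B /\ C)) /\ (~(A /\ (~(B /\ A)))))

n2 = ~(B /\ A)
n3 = ~(A /\ n2) = ~(A /\ (~(B /\ A)))
n5 = ~(B /\ C)
n6 = ~(n5 /\ n3) = ~((~(B /\ C)) /\ (~(A /\ (~(B /\ A)))))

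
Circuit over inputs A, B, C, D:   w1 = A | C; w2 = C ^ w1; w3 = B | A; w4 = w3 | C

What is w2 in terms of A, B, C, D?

w1 = A | C
w2 = C ^ w1 = C ^ (A | C)

C ^ (A | C)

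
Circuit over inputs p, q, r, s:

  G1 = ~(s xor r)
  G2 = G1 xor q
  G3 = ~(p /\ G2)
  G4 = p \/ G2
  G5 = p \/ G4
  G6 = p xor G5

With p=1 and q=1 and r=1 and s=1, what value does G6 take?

0

G1 = ~(1 xor 1) = 1
G2 = 1 xor 1 = 0
G4 = 1 \/ 0 = 1
G5 = 1 \/ 1 = 1
G6 = 1 xor 1 = 0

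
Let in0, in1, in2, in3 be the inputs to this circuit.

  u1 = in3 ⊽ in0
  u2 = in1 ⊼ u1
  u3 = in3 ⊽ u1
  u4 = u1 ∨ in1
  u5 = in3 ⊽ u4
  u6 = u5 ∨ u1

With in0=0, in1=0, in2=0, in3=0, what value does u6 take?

u1 = 0 ⊽ 0 = 1
u4 = 1 ∨ 0 = 1
u5 = 0 ⊽ 1 = 0
u6 = 0 ∨ 1 = 1

1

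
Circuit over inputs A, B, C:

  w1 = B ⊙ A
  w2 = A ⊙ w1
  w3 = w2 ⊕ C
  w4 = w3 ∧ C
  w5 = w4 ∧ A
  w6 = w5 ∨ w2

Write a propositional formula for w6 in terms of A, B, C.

w1 = B ⊙ A
w2 = A ⊙ w1 = A ⊙ (B ⊙ A)
w3 = w2 ⊕ C = (A ⊙ (B ⊙ A)) ⊕ C
w4 = w3 ∧ C = ((A ⊙ (B ⊙ A)) ⊕ C) ∧ C
w5 = w4 ∧ A = (((A ⊙ (B ⊙ A)) ⊕ C) ∧ C) ∧ A
w6 = w5 ∨ w2 = ((((A ⊙ (B ⊙ A)) ⊕ C) ∧ C) ∧ A) ∨ (A ⊙ (B ⊙ A))

((((A ⊙ (B ⊙ A)) ⊕ C) ∧ C) ∧ A) ∨ (A ⊙ (B ⊙ A))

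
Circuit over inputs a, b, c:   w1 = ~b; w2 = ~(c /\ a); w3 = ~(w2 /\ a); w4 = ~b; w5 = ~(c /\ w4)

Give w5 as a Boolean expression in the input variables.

w4 = ~b
w5 = ~(c /\ w4) = ~(c /\ ~b)

~(c /\ ~b)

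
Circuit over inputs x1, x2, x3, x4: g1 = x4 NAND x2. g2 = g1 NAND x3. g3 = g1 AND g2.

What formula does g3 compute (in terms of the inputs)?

(x4 NAND x2) AND ((x4 NAND x2) NAND x3)

g1 = x4 NAND x2
g2 = g1 NAND x3 = (x4 NAND x2) NAND x3
g3 = g1 AND g2 = (x4 NAND x2) AND ((x4 NAND x2) NAND x3)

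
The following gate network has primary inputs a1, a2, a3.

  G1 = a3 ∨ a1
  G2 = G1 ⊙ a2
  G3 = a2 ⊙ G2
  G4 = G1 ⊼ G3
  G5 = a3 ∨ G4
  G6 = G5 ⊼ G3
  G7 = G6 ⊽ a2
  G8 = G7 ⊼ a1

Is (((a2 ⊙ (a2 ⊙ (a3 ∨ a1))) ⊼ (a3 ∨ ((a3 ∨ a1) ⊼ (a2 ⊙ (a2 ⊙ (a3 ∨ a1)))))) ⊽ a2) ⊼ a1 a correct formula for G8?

Yes

G1 = a3 ∨ a1
G2 = G1 ⊙ a2 = (a3 ∨ a1) ⊙ a2
G3 = a2 ⊙ G2 = a2 ⊙ ((a3 ∨ a1) ⊙ a2)
G4 = G1 ⊼ G3 = (a3 ∨ a1) ⊼ (a2 ⊙ ((a3 ∨ a1) ⊙ a2))
G5 = a3 ∨ G4 = a3 ∨ ((a3 ∨ a1) ⊼ (a2 ⊙ ((a3 ∨ a1) ⊙ a2)))
G6 = G5 ⊼ G3 = (a3 ∨ ((a3 ∨ a1) ⊼ (a2 ⊙ ((a3 ∨ a1) ⊙ a2)))) ⊼ (a2 ⊙ ((a3 ∨ a1) ⊙ a2))
G7 = G6 ⊽ a2 = ((a3 ∨ ((a3 ∨ a1) ⊼ (a2 ⊙ ((a3 ∨ a1) ⊙ a2)))) ⊼ (a2 ⊙ ((a3 ∨ a1) ⊙ a2))) ⊽ a2
G8 = G7 ⊼ a1 = (((a3 ∨ ((a3 ∨ a1) ⊼ (a2 ⊙ ((a3 ∨ a1) ⊙ a2)))) ⊼ (a2 ⊙ ((a3 ∨ a1) ⊙ a2))) ⊽ a2) ⊼ a1
At a1=1, a2=0, a3=1: circuit gives 0, formula gives 0.
At a1=0, a2=0, a3=0: circuit gives 1, formula gives 1.
Agrees on all 8 inputs.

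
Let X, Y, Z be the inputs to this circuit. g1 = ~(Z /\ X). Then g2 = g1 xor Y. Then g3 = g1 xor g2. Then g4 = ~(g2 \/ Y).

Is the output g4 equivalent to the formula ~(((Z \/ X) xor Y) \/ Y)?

No

g1 = ~(Z /\ X)
g2 = g1 xor Y = (~(Z /\ X)) xor Y
g4 = ~(g2 \/ Y) = ~(((~(Z /\ X)) xor Y) \/ Y)
At X=0, Y=0, Z=0: circuit gives 0, formula gives 1.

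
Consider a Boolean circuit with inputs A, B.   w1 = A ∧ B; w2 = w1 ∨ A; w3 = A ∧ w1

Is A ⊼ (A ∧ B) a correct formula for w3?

No

w1 = A ∧ B
w3 = A ∧ w1 = A ∧ (A ∧ B)
At A=0, B=0: circuit gives 0, formula gives 1.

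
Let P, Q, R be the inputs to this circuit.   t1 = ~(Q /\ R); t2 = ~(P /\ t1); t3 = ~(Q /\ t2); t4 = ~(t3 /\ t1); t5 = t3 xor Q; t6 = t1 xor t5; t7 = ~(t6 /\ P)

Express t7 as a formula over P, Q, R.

t1 = ~(Q /\ R)
t2 = ~(P /\ t1) = ~(P /\ (~(Q /\ R)))
t3 = ~(Q /\ t2) = ~(Q /\ (~(P /\ (~(Q /\ R)))))
t5 = t3 xor Q = (~(Q /\ (~(P /\ (~(Q /\ R)))))) xor Q
t6 = t1 xor t5 = (~(Q /\ R)) xor ((~(Q /\ (~(P /\ (~(Q /\ R)))))) xor Q)
t7 = ~(t6 /\ P) = ~(((~(Q /\ R)) xor ((~(Q /\ (~(P /\ (~(Q /\ R)))))) xor Q)) /\ P)

~(((~(Q /\ R)) xor ((~(Q /\ (~(P /\ (~(Q /\ R)))))) xor Q)) /\ P)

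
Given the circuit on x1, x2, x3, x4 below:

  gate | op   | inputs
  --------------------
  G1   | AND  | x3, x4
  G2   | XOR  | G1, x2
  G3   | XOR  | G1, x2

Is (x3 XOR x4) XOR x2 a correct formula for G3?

G1 = x3 AND x4
G3 = G1 XOR x2 = (x3 AND x4) XOR x2
At x1=0, x2=0, x3=0, x4=1: circuit gives 0, formula gives 1.

No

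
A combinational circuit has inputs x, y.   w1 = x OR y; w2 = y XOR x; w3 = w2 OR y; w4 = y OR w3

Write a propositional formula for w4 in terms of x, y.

w2 = y XOR x
w3 = w2 OR y = (y XOR x) OR y
w4 = y OR w3 = y OR ((y XOR x) OR y)

y OR ((y XOR x) OR y)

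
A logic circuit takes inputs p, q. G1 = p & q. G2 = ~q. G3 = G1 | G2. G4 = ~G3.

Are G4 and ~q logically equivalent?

G1 = p & q
G2 = ~q
G3 = G1 | G2 = (p & q) | ~q
G4 = ~G3 = ~((p & q) | ~q)
At p=0, q=0: circuit gives 0, formula gives 1.

No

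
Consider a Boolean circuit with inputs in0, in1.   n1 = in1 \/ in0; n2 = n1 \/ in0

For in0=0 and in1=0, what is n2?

n1 = 0 \/ 0 = 0
n2 = 0 \/ 0 = 0

0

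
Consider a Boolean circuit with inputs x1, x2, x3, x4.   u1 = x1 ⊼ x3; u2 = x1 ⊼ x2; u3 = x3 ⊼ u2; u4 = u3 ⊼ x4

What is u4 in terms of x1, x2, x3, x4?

u2 = x1 ⊼ x2
u3 = x3 ⊼ u2 = x3 ⊼ (x1 ⊼ x2)
u4 = u3 ⊼ x4 = (x3 ⊼ (x1 ⊼ x2)) ⊼ x4

(x3 ⊼ (x1 ⊼ x2)) ⊼ x4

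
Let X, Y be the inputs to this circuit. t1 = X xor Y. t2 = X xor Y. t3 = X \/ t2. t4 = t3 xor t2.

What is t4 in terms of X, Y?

(X \/ (X xor Y)) xor (X xor Y)

t2 = X xor Y
t3 = X \/ t2 = X \/ (X xor Y)
t4 = t3 xor t2 = (X \/ (X xor Y)) xor (X xor Y)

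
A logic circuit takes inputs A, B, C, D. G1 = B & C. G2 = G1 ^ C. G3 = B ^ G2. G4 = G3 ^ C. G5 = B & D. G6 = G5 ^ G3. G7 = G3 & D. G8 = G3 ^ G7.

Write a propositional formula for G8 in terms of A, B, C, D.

(B ^ ((B & C) ^ C)) ^ ((B ^ ((B & C) ^ C)) & D)

G1 = B & C
G2 = G1 ^ C = (B & C) ^ C
G3 = B ^ G2 = B ^ ((B & C) ^ C)
G7 = G3 & D = (B ^ ((B & C) ^ C)) & D
G8 = G3 ^ G7 = (B ^ ((B & C) ^ C)) ^ ((B ^ ((B & C) ^ C)) & D)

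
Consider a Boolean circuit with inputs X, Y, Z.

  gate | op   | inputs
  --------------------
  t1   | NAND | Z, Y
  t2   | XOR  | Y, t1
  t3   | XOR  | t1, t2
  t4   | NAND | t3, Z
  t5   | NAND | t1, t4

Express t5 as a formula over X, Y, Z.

(Z NAND Y) NAND (((Z NAND Y) XOR (Y XOR (Z NAND Y))) NAND Z)

t1 = Z NAND Y
t2 = Y XOR t1 = Y XOR (Z NAND Y)
t3 = t1 XOR t2 = (Z NAND Y) XOR (Y XOR (Z NAND Y))
t4 = t3 NAND Z = ((Z NAND Y) XOR (Y XOR (Z NAND Y))) NAND Z
t5 = t1 NAND t4 = (Z NAND Y) NAND (((Z NAND Y) XOR (Y XOR (Z NAND Y))) NAND Z)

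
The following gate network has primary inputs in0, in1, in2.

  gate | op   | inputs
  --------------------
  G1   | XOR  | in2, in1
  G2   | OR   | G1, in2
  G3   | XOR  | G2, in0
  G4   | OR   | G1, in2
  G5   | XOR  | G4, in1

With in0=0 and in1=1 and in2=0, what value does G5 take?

0

G1 = 0 XOR 1 = 1
G4 = 1 OR 0 = 1
G5 = 1 XOR 1 = 0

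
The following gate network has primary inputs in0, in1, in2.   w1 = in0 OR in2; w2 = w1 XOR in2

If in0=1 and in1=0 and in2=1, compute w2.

w1 = 1 OR 1 = 1
w2 = 1 XOR 1 = 0

0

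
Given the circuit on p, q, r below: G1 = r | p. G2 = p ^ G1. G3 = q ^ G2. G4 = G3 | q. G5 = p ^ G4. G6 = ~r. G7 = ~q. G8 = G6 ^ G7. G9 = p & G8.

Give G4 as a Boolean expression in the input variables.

(q ^ (p ^ (r | p))) | q

G1 = r | p
G2 = p ^ G1 = p ^ (r | p)
G3 = q ^ G2 = q ^ (p ^ (r | p))
G4 = G3 | q = (q ^ (p ^ (r | p))) | q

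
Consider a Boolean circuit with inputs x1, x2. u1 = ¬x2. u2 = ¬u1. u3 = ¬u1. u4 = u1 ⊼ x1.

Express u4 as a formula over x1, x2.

¬x2 ⊼ x1

u1 = ¬x2
u4 = u1 ⊼ x1 = ¬x2 ⊼ x1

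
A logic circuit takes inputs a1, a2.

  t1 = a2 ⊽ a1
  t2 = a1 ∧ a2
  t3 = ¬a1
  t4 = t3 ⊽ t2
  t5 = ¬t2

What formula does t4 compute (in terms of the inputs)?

¬a1 ⊽ (a1 ∧ a2)

t2 = a1 ∧ a2
t3 = ¬a1
t4 = t3 ⊽ t2 = ¬a1 ⊽ (a1 ∧ a2)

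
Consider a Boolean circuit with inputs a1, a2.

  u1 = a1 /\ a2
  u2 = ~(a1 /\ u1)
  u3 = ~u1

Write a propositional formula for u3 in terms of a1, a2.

u1 = a1 /\ a2
u3 = ~u1 = ~(a1 /\ a2)

~(a1 /\ a2)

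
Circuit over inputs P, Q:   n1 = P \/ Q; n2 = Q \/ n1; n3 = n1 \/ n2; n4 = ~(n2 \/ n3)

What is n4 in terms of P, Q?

n1 = P \/ Q
n2 = Q \/ n1 = Q \/ (P \/ Q)
n3 = n1 \/ n2 = (P \/ Q) \/ (Q \/ (P \/ Q))
n4 = ~(n2 \/ n3) = ~((Q \/ (P \/ Q)) \/ ((P \/ Q) \/ (Q \/ (P \/ Q))))

~((Q \/ (P \/ Q)) \/ ((P \/ Q) \/ (Q \/ (P \/ Q))))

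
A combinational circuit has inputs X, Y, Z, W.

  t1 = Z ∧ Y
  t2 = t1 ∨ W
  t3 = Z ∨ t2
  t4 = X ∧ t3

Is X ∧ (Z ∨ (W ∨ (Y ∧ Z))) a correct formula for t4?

Yes

t1 = Z ∧ Y
t2 = t1 ∨ W = (Z ∧ Y) ∨ W
t3 = Z ∨ t2 = Z ∨ ((Z ∧ Y) ∨ W)
t4 = X ∧ t3 = X ∧ (Z ∨ ((Z ∧ Y) ∨ W))
At X=0, Y=0, Z=0, W=0: circuit gives 0, formula gives 0.
At X=1, Y=0, Z=0, W=1: circuit gives 1, formula gives 1.
Agrees on all 16 inputs.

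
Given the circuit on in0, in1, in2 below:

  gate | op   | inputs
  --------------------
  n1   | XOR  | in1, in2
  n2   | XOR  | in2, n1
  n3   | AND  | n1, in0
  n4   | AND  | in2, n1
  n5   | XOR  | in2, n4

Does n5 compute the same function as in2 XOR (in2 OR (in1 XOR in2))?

n1 = in1 XOR in2
n4 = in2 AND n1 = in2 AND (in1 XOR in2)
n5 = in2 XOR n4 = in2 XOR (in2 AND (in1 XOR in2))
At in0=0, in1=1, in2=0: circuit gives 0, formula gives 1.

No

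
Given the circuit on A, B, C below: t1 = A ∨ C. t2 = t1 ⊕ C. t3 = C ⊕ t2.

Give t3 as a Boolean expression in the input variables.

t1 = A ∨ C
t2 = t1 ⊕ C = (A ∨ C) ⊕ C
t3 = C ⊕ t2 = C ⊕ ((A ∨ C) ⊕ C)

C ⊕ ((A ∨ C) ⊕ C)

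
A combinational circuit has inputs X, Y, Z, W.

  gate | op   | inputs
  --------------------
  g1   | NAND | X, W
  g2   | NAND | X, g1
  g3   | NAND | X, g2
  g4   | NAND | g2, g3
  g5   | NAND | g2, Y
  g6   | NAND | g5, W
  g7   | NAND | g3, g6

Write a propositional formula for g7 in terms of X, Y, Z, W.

g1 = X NAND W
g2 = X NAND g1 = X NAND (X NAND W)
g3 = X NAND g2 = X NAND (X NAND (X NAND W))
g5 = g2 NAND Y = (X NAND (X NAND W)) NAND Y
g6 = g5 NAND W = ((X NAND (X NAND W)) NAND Y) NAND W
g7 = g3 NAND g6 = (X NAND (X NAND (X NAND W))) NAND (((X NAND (X NAND W)) NAND Y) NAND W)

(X NAND (X NAND (X NAND W))) NAND (((X NAND (X NAND W)) NAND Y) NAND W)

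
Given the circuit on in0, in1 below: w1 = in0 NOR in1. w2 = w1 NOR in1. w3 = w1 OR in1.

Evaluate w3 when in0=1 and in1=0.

0

w1 = 1 NOR 0 = 0
w3 = 0 OR 0 = 0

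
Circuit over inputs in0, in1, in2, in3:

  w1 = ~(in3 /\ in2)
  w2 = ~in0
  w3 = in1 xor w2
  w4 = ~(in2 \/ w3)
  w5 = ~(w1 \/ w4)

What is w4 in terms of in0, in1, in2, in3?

~(in2 \/ (in1 xor ~in0))

w2 = ~in0
w3 = in1 xor w2 = in1 xor ~in0
w4 = ~(in2 \/ w3) = ~(in2 \/ (in1 xor ~in0))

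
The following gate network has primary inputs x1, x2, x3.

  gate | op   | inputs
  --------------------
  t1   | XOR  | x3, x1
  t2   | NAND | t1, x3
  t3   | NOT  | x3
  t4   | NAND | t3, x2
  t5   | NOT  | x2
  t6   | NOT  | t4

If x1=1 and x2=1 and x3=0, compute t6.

1

t3 = NOT 0 = 1
t4 = 1 NAND 1 = 0
t6 = NOT 0 = 1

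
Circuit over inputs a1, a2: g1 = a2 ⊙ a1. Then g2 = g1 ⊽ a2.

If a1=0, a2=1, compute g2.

0

g1 = 1 ⊙ 0 = 0
g2 = 0 ⊽ 1 = 0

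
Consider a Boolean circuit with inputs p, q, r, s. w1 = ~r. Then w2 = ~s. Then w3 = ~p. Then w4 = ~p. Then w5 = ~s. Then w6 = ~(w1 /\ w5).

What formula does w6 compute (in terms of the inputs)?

~(~r /\ ~s)

w1 = ~r
w5 = ~s
w6 = ~(w1 /\ w5) = ~(~r /\ ~s)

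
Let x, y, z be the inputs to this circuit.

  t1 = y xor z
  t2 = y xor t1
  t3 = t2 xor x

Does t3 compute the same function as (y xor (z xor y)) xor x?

t1 = y xor z
t2 = y xor t1 = y xor (y xor z)
t3 = t2 xor x = (y xor (y xor z)) xor x
At x=0, y=0, z=0: circuit gives 0, formula gives 0.
At x=0, y=0, z=1: circuit gives 1, formula gives 1.
Agrees on all 8 inputs.

Yes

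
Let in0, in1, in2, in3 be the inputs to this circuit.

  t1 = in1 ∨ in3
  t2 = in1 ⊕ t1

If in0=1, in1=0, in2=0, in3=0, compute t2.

0

t1 = 0 ∨ 0 = 0
t2 = 0 ⊕ 0 = 0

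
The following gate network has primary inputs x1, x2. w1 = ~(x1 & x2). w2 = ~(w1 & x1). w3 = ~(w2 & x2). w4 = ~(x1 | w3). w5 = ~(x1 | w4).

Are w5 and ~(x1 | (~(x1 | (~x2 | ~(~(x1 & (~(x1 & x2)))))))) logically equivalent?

Yes

w1 = ~(x1 & x2)
w2 = ~(w1 & x1) = ~((~(x1 & x2)) & x1)
w3 = ~(w2 & x2) = ~((~((~(x1 & x2)) & x1)) & x2)
w4 = ~(x1 | w3) = ~(x1 | (~((~((~(x1 & x2)) & x1)) & x2)))
w5 = ~(x1 | w4) = ~(x1 | (~(x1 | (~((~((~(x1 & x2)) & x1)) & x2)))))
At x1=0, x2=1: circuit gives 0, formula gives 0.
At x1=0, x2=0: circuit gives 1, formula gives 1.
Agrees on all 4 inputs.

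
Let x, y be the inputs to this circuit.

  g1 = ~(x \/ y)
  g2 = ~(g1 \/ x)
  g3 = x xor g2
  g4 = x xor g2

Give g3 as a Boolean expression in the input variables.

g1 = ~(x \/ y)
g2 = ~(g1 \/ x) = ~((~(x \/ y)) \/ x)
g3 = x xor g2 = x xor (~((~(x \/ y)) \/ x))

x xor (~((~(x \/ y)) \/ x))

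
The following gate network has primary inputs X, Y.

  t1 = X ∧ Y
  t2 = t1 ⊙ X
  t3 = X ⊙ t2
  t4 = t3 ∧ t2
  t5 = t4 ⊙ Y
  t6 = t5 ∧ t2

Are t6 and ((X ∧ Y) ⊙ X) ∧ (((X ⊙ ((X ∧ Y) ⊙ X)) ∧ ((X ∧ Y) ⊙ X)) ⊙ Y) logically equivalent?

t1 = X ∧ Y
t2 = t1 ⊙ X = (X ∧ Y) ⊙ X
t3 = X ⊙ t2 = X ⊙ ((X ∧ Y) ⊙ X)
t4 = t3 ∧ t2 = (X ⊙ ((X ∧ Y) ⊙ X)) ∧ ((X ∧ Y) ⊙ X)
t5 = t4 ⊙ Y = ((X ⊙ ((X ∧ Y) ⊙ X)) ∧ ((X ∧ Y) ⊙ X)) ⊙ Y
t6 = t5 ∧ t2 = (((X ⊙ ((X ∧ Y) ⊙ X)) ∧ ((X ∧ Y) ⊙ X)) ⊙ Y) ∧ ((X ∧ Y) ⊙ X)
At X=0, Y=1: circuit gives 0, formula gives 0.
At X=0, Y=0: circuit gives 1, formula gives 1.
Agrees on all 4 inputs.

Yes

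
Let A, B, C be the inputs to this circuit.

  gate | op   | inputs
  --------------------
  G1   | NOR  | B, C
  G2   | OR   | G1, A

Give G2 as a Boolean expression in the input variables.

G1 = B NOR C
G2 = G1 OR A = (B NOR C) OR A

(B NOR C) OR A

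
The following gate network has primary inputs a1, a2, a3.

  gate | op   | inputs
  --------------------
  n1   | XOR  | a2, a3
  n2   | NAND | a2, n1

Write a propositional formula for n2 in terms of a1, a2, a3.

n1 = a2 XOR a3
n2 = a2 NAND n1 = a2 NAND (a2 XOR a3)

a2 NAND (a2 XOR a3)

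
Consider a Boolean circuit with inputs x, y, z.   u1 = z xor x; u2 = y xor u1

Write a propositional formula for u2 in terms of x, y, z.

u1 = z xor x
u2 = y xor u1 = y xor (z xor x)

y xor (z xor x)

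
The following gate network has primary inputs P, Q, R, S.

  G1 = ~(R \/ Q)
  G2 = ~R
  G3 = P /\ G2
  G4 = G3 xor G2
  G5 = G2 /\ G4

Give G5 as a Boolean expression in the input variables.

~R /\ ((P /\ ~R) xor ~R)

G2 = ~R
G3 = P /\ G2 = P /\ ~R
G4 = G3 xor G2 = (P /\ ~R) xor ~R
G5 = G2 /\ G4 = ~R /\ ((P /\ ~R) xor ~R)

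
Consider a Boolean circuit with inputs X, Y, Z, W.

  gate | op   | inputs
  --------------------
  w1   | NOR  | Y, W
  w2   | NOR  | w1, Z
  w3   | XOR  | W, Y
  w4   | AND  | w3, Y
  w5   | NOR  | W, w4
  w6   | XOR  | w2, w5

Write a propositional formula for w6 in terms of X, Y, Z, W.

w1 = Y NOR W
w2 = w1 NOR Z = (Y NOR W) NOR Z
w3 = W XOR Y
w4 = w3 AND Y = (W XOR Y) AND Y
w5 = W NOR w4 = W NOR ((W XOR Y) AND Y)
w6 = w2 XOR w5 = ((Y NOR W) NOR Z) XOR (W NOR ((W XOR Y) AND Y))

((Y NOR W) NOR Z) XOR (W NOR ((W XOR Y) AND Y))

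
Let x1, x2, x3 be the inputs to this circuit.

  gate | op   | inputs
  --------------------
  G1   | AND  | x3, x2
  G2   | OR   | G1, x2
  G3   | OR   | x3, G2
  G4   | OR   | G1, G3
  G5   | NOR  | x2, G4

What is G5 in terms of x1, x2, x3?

G1 = x3 AND x2
G2 = G1 OR x2 = (x3 AND x2) OR x2
G3 = x3 OR G2 = x3 OR ((x3 AND x2) OR x2)
G4 = G1 OR G3 = (x3 AND x2) OR (x3 OR ((x3 AND x2) OR x2))
G5 = x2 NOR G4 = x2 NOR ((x3 AND x2) OR (x3 OR ((x3 AND x2) OR x2)))

x2 NOR ((x3 AND x2) OR (x3 OR ((x3 AND x2) OR x2)))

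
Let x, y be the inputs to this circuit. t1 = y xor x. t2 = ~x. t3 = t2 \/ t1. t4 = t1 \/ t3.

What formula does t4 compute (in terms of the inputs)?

(y xor x) \/ (~x \/ (y xor x))

t1 = y xor x
t2 = ~x
t3 = t2 \/ t1 = ~x \/ (y xor x)
t4 = t1 \/ t3 = (y xor x) \/ (~x \/ (y xor x))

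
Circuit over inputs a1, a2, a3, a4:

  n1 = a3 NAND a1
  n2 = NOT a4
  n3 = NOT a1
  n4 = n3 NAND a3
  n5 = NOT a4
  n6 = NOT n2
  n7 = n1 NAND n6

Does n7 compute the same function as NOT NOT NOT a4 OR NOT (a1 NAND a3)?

Yes

n1 = a3 NAND a1
n2 = NOT a4
n6 = NOT n2 = NOT NOT a4
n7 = n1 NAND n6 = (a3 NAND a1) NAND NOT NOT a4
At a1=0, a2=0, a3=0, a4=1: circuit gives 0, formula gives 0.
At a1=0, a2=0, a3=0, a4=0: circuit gives 1, formula gives 1.
Agrees on all 16 inputs.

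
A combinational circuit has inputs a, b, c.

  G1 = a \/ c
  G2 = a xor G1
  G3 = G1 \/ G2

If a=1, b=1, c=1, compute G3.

1

G1 = 1 \/ 1 = 1
G2 = 1 xor 1 = 0
G3 = 1 \/ 0 = 1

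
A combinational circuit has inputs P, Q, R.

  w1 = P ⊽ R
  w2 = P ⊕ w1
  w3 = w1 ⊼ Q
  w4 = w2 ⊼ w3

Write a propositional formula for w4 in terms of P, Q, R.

(P ⊕ (P ⊽ R)) ⊼ ((P ⊽ R) ⊼ Q)

w1 = P ⊽ R
w2 = P ⊕ w1 = P ⊕ (P ⊽ R)
w3 = w1 ⊼ Q = (P ⊽ R) ⊼ Q
w4 = w2 ⊼ w3 = (P ⊕ (P ⊽ R)) ⊼ ((P ⊽ R) ⊼ Q)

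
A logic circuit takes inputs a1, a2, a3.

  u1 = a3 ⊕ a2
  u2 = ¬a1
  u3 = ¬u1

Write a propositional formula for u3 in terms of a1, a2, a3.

u1 = a3 ⊕ a2
u3 = ¬u1 = ¬(a3 ⊕ a2)

¬(a3 ⊕ a2)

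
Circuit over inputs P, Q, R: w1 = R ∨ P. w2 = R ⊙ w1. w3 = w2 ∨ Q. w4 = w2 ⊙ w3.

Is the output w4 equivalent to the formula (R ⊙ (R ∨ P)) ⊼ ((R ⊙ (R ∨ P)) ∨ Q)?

No

w1 = R ∨ P
w2 = R ⊙ w1 = R ⊙ (R ∨ P)
w3 = w2 ∨ Q = (R ⊙ (R ∨ P)) ∨ Q
w4 = w2 ⊙ w3 = (R ⊙ (R ∨ P)) ⊙ ((R ⊙ (R ∨ P)) ∨ Q)
At P=0, Q=0, R=0: circuit gives 1, formula gives 0.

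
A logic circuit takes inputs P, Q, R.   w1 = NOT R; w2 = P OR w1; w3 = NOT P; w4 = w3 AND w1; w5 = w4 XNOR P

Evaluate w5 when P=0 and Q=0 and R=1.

w1 = NOT 1 = 0
w3 = NOT 0 = 1
w4 = 1 AND 0 = 0
w5 = 0 XNOR 0 = 1

1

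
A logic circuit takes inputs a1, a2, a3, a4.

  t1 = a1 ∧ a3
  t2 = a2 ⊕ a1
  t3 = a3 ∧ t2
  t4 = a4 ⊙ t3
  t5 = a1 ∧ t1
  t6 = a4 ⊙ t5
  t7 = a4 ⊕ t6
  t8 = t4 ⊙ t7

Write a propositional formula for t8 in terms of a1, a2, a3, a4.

t1 = a1 ∧ a3
t2 = a2 ⊕ a1
t3 = a3 ∧ t2 = a3 ∧ (a2 ⊕ a1)
t4 = a4 ⊙ t3 = a4 ⊙ (a3 ∧ (a2 ⊕ a1))
t5 = a1 ∧ t1 = a1 ∧ (a1 ∧ a3)
t6 = a4 ⊙ t5 = a4 ⊙ (a1 ∧ (a1 ∧ a3))
t7 = a4 ⊕ t6 = a4 ⊕ (a4 ⊙ (a1 ∧ (a1 ∧ a3)))
t8 = t4 ⊙ t7 = (a4 ⊙ (a3 ∧ (a2 ⊕ a1))) ⊙ (a4 ⊕ (a4 ⊙ (a1 ∧ (a1 ∧ a3))))

(a4 ⊙ (a3 ∧ (a2 ⊕ a1))) ⊙ (a4 ⊕ (a4 ⊙ (a1 ∧ (a1 ∧ a3))))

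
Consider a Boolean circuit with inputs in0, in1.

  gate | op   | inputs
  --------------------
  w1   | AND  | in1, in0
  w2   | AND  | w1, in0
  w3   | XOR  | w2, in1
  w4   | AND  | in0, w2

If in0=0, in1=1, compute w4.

w1 = 1 AND 0 = 0
w2 = 0 AND 0 = 0
w4 = 0 AND 0 = 0

0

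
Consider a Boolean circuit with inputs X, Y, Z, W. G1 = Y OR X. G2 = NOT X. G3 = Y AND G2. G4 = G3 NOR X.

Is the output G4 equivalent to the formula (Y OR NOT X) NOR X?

G2 = NOT X
G3 = Y AND G2 = Y AND NOT X
G4 = G3 NOR X = (Y AND NOT X) NOR X
At X=0, Y=0, Z=0, W=0: circuit gives 1, formula gives 0.

No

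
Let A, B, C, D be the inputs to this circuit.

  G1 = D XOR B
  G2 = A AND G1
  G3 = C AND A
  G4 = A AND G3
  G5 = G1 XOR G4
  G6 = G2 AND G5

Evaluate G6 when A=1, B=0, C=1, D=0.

0

G1 = 0 XOR 0 = 0
G2 = 1 AND 0 = 0
G3 = 1 AND 1 = 1
G4 = 1 AND 1 = 1
G5 = 0 XOR 1 = 1
G6 = 0 AND 1 = 0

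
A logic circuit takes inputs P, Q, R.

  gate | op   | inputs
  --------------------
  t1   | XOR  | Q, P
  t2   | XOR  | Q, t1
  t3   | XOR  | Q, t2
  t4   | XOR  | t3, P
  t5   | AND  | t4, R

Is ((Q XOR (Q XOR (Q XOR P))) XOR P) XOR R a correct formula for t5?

No

t1 = Q XOR P
t2 = Q XOR t1 = Q XOR (Q XOR P)
t3 = Q XOR t2 = Q XOR (Q XOR (Q XOR P))
t4 = t3 XOR P = (Q XOR (Q XOR (Q XOR P))) XOR P
t5 = t4 AND R = ((Q XOR (Q XOR (Q XOR P))) XOR P) AND R
At P=0, Q=0, R=1: circuit gives 0, formula gives 1.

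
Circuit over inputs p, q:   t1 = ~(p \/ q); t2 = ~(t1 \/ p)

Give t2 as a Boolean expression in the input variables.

~((~(p \/ q)) \/ p)

t1 = ~(p \/ q)
t2 = ~(t1 \/ p) = ~((~(p \/ q)) \/ p)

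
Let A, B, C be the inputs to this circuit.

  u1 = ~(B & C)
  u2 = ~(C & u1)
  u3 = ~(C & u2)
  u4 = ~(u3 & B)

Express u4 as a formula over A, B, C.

u1 = ~(B & C)
u2 = ~(C & u1) = ~(C & (~(B & C)))
u3 = ~(C & u2) = ~(C & (~(C & (~(B & C)))))
u4 = ~(u3 & B) = ~((~(C & (~(C & (~(B & C)))))) & B)

~((~(C & (~(C & (~(B & C)))))) & B)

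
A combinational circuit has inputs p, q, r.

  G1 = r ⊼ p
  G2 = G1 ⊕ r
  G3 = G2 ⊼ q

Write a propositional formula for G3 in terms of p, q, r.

((r ⊼ p) ⊕ r) ⊼ q

G1 = r ⊼ p
G2 = G1 ⊕ r = (r ⊼ p) ⊕ r
G3 = G2 ⊼ q = ((r ⊼ p) ⊕ r) ⊼ q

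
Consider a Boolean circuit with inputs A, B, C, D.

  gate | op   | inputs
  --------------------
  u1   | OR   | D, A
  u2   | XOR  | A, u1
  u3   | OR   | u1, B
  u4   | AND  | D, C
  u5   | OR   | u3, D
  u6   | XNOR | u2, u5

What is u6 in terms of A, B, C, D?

(A XOR (D OR A)) XNOR (((D OR A) OR B) OR D)

u1 = D OR A
u2 = A XOR u1 = A XOR (D OR A)
u3 = u1 OR B = (D OR A) OR B
u5 = u3 OR D = ((D OR A) OR B) OR D
u6 = u2 XNOR u5 = (A XOR (D OR A)) XNOR (((D OR A) OR B) OR D)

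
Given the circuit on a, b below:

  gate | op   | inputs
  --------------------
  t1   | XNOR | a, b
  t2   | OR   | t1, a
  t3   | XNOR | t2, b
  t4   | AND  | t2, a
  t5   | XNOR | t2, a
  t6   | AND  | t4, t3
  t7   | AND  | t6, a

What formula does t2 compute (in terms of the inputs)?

t1 = a XNOR b
t2 = t1 OR a = (a XNOR b) OR a

(a XNOR b) OR a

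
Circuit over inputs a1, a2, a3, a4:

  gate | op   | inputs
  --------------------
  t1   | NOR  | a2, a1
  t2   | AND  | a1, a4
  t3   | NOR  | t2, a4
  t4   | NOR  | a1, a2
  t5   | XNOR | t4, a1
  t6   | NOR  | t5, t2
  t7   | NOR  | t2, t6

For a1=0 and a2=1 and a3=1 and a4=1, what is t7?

1

t2 = 0 AND 1 = 0
t4 = 0 NOR 1 = 0
t5 = 0 XNOR 0 = 1
t6 = 1 NOR 0 = 0
t7 = 0 NOR 0 = 1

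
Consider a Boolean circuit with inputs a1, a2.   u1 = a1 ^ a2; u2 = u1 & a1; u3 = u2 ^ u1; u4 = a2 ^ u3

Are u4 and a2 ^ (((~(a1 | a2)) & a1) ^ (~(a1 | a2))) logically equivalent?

No

u1 = a1 ^ a2
u2 = u1 & a1 = (a1 ^ a2) & a1
u3 = u2 ^ u1 = ((a1 ^ a2) & a1) ^ (a1 ^ a2)
u4 = a2 ^ u3 = a2 ^ (((a1 ^ a2) & a1) ^ (a1 ^ a2))
At a1=0, a2=0: circuit gives 0, formula gives 1.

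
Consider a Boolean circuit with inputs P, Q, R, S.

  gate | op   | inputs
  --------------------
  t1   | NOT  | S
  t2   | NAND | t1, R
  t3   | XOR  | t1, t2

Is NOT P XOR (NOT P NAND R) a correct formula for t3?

t1 = NOT S
t2 = t1 NAND R = NOT S NAND R
t3 = t1 XOR t2 = NOT S XOR (NOT S NAND R)
At P=0, Q=0, R=0, S=1: circuit gives 1, formula gives 0.

No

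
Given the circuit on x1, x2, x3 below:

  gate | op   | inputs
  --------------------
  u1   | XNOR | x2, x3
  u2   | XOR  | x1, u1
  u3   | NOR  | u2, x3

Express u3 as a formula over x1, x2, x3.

u1 = x2 XNOR x3
u2 = x1 XOR u1 = x1 XOR (x2 XNOR x3)
u3 = u2 NOR x3 = (x1 XOR (x2 XNOR x3)) NOR x3

(x1 XOR (x2 XNOR x3)) NOR x3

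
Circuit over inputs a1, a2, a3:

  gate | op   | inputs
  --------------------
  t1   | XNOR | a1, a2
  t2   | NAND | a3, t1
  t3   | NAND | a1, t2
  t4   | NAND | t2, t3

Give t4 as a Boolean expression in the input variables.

(a3 NAND (a1 XNOR a2)) NAND (a1 NAND (a3 NAND (a1 XNOR a2)))

t1 = a1 XNOR a2
t2 = a3 NAND t1 = a3 NAND (a1 XNOR a2)
t3 = a1 NAND t2 = a1 NAND (a3 NAND (a1 XNOR a2))
t4 = t2 NAND t3 = (a3 NAND (a1 XNOR a2)) NAND (a1 NAND (a3 NAND (a1 XNOR a2)))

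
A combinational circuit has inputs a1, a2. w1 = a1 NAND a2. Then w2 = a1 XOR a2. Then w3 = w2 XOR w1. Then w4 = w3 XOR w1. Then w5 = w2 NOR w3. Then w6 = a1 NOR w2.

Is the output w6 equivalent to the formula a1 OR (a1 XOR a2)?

w2 = a1 XOR a2
w6 = a1 NOR w2 = a1 NOR (a1 XOR a2)
At a1=0, a2=0: circuit gives 1, formula gives 0.

No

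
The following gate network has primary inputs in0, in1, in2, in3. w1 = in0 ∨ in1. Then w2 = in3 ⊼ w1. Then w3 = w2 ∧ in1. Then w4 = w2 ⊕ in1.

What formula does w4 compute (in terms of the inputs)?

(in3 ⊼ (in0 ∨ in1)) ⊕ in1

w1 = in0 ∨ in1
w2 = in3 ⊼ w1 = in3 ⊼ (in0 ∨ in1)
w4 = w2 ⊕ in1 = (in3 ⊼ (in0 ∨ in1)) ⊕ in1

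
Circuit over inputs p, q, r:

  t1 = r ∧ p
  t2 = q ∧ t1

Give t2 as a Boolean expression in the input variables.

t1 = r ∧ p
t2 = q ∧ t1 = q ∧ (r ∧ p)

q ∧ (r ∧ p)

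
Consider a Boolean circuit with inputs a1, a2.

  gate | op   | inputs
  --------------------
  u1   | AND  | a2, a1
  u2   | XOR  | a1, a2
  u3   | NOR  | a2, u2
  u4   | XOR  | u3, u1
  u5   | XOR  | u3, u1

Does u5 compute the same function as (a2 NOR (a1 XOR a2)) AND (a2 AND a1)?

u1 = a2 AND a1
u2 = a1 XOR a2
u3 = a2 NOR u2 = a2 NOR (a1 XOR a2)
u5 = u3 XOR u1 = (a2 NOR (a1 XOR a2)) XOR (a2 AND a1)
At a1=0, a2=0: circuit gives 1, formula gives 0.

No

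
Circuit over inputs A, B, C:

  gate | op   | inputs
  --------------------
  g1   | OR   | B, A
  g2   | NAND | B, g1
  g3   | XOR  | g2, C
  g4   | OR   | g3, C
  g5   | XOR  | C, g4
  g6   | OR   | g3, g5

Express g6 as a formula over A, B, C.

g1 = B OR A
g2 = B NAND g1 = B NAND (B OR A)
g3 = g2 XOR C = (B NAND (B OR A)) XOR C
g4 = g3 OR C = ((B NAND (B OR A)) XOR C) OR C
g5 = C XOR g4 = C XOR (((B NAND (B OR A)) XOR C) OR C)
g6 = g3 OR g5 = ((B NAND (B OR A)) XOR C) OR (C XOR (((B NAND (B OR A)) XOR C) OR C))

((B NAND (B OR A)) XOR C) OR (C XOR (((B NAND (B OR A)) XOR C) OR C))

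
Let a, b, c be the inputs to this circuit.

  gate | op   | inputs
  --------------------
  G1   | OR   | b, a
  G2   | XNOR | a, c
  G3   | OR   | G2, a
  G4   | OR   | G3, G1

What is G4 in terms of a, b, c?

((a XNOR c) OR a) OR (b OR a)

G1 = b OR a
G2 = a XNOR c
G3 = G2 OR a = (a XNOR c) OR a
G4 = G3 OR G1 = ((a XNOR c) OR a) OR (b OR a)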